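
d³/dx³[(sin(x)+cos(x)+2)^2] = -8*cos(2*x) - 4*sqrt(2)*cos(x + pi/4)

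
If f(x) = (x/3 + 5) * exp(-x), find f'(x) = (-x - 14)*exp(-x)/3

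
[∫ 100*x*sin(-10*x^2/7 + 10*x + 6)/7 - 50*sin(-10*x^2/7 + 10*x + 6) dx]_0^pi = -5*cos(6) + 5*cos(6 - 10*pi^2/7)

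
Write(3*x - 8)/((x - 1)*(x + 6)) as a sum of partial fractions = 26/(7*(x + 6)) - 5/(7*(x - 1))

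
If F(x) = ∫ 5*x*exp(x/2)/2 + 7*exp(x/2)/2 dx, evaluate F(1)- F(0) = 3 + 2*exp(1/2)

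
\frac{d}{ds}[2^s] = 2^s*log(2)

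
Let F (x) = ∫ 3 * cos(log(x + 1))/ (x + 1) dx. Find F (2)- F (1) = -3*sin(log(2)) + 3*sin(log(3))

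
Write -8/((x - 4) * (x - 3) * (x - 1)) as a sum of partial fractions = -4/(3*(x - 1)) + 4/(x - 3) - 8/(3*(x - 4))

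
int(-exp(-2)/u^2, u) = exp(-2)/u + C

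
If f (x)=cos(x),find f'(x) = -sin(x)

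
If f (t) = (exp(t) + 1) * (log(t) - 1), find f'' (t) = (t^2*exp(t)*log(t) - t^2*exp(t) + 2*t*exp(t) - exp(t) - 1)/t^2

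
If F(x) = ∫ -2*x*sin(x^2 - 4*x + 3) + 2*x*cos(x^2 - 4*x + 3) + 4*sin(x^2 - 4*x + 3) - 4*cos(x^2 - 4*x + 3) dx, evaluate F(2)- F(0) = -sin(1) - sin(3) + cos(1) - cos(3)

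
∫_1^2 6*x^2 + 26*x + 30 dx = 83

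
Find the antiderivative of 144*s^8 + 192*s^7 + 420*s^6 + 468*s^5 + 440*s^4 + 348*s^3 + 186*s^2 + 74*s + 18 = 16*s^9 + 24*s^8 + 60*s^7 + 78*s^6 + 88*s^5 + 87*s^4 + 62*s^3 + 37*s^2 + 18*s + C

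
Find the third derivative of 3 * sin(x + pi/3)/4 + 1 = -3*cos(x + pi/3)/4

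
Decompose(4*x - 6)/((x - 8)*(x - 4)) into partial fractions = -5/(2*(x - 4)) + 13/(2*(x - 8))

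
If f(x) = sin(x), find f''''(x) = sin(x)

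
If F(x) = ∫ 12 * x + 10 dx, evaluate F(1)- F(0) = 16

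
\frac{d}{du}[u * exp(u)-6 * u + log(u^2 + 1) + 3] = (u^3*exp(u) + u^2*exp(u) - 6*u^2 + u*exp(u) + 2*u + exp(u) - 6)/(u^2 + 1)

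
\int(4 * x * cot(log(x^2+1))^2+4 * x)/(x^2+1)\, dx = -2*cot(log(x^2 + 1)) + C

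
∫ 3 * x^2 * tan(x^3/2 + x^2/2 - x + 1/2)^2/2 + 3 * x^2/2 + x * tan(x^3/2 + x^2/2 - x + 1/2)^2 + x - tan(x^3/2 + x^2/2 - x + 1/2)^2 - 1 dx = tan(x^3/2 + x^2/2 - x + 1/2) + C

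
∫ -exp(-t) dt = exp(-t) + C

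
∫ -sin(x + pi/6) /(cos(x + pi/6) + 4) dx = log(cos(x + pi/6) + 4) + C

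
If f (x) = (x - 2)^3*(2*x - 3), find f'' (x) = 24*x^2 - 90*x + 84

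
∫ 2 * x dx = x^2 + C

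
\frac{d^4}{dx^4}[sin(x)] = sin(x)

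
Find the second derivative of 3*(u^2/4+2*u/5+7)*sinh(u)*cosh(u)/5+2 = 3*u^2*sinh(2*u)/10 + 12*u*sinh(2*u)/25 + 3*u*cosh(2*u)/5 + 171*sinh(2*u)/20 + 12*cosh(2*u)/25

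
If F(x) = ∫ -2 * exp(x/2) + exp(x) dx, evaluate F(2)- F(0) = -1 + (-2 + E)^2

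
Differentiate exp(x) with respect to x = exp(x)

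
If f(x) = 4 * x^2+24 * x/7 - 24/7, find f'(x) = 8*x + 24/7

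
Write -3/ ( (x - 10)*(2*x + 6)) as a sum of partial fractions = 3/(26*(x + 3)) - 3/(26*(x - 10))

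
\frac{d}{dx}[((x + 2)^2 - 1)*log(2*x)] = (2*x^2*log(x) + x^2 + 2*x^2*log(2) + 4*x*log(x) + 4*x*log(2) + 4*x + 3)/x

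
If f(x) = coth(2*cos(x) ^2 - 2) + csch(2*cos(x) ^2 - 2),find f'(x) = 2*(cosh(cos(2*x) - 1) + 1)*sin(2*x)/sinh(cos(2*x) - 1)^2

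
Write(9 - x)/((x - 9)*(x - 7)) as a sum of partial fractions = -1/(x - 7)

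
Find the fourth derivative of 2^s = 2^s*log(2)^4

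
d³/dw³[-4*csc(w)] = 4*(-1 + 6/sin(w)^2)*cos(w)/sin(w)^2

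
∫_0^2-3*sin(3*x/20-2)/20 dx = cos(17/10) - cos(2)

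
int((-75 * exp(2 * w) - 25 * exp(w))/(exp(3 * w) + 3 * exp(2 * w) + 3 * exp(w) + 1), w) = (-68*exp(2*w) - 61*exp(w) - 18)/(exp(2*w) + 2*exp(w) + 1) + C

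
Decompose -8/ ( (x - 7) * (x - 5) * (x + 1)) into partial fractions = -1/(6*(x + 1)) + 2/(3*(x - 5)) - 1/(2*(x - 7))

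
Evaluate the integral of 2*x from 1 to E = -1 + exp(2)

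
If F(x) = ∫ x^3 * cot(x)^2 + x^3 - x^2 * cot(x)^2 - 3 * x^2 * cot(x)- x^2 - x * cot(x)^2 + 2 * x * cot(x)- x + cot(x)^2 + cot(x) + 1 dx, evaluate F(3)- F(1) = -16*cot(3)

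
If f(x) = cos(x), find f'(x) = -sin(x)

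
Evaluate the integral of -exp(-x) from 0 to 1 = -1 + exp(-1)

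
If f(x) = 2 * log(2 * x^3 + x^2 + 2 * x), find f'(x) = (12*x^2 + 4*x + 4)/(2*x^3 + x^2 + 2*x)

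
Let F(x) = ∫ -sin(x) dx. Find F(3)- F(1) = cos(3) - cos(1)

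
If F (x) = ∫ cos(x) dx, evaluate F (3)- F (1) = -sin(1) + sin(3)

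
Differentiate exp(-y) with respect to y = -exp(-y)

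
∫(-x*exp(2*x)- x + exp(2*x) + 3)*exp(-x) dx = -2*(x - 2)*sinh(x) + C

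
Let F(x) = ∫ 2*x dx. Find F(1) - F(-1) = 0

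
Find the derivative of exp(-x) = -exp(-x)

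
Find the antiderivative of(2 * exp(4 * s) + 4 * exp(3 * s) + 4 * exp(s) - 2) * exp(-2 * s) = ((exp(s) + 2)*exp(s) - 1)^2*exp(-2*s) + C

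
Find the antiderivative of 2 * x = x^2 + C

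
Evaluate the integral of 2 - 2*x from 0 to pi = 1 - (-1 + pi)^2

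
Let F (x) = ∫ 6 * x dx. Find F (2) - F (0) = 12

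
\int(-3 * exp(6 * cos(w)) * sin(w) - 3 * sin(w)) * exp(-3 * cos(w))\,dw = 2*sinh(3*cos(w)) + C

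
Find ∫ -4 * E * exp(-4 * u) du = exp(1 - 4*u) + C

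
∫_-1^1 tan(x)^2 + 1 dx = 2*tan(1)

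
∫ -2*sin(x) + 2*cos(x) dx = 2*sqrt(2)*sin(x + pi/4) + C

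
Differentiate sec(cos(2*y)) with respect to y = -2*sin(2*y)*tan(cos(2*y))*sec(cos(2*y))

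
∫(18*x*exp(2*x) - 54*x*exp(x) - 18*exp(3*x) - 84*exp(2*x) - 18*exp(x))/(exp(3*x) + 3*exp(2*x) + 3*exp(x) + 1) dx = (-18*x*exp(x) - 54*x + 12*exp(x) + 36)*exp(x)/(exp(2*x) + 2*exp(x) + 1) + C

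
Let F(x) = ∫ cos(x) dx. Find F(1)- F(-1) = 2*sin(1)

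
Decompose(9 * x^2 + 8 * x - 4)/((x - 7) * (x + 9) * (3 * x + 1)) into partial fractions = 51/(572*(3*x + 1)) + 653/(416*(x + 9)) + 493/(352*(x - 7))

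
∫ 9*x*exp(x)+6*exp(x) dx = (9*x - 3)*exp(x) + C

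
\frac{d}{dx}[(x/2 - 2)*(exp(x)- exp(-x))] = (x*exp(2*x) + x - 3*exp(2*x) - 5)*exp(-x)/2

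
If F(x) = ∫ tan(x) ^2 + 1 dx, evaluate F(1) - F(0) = tan(1)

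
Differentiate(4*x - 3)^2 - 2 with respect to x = 32*x - 24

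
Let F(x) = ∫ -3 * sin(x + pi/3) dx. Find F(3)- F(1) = 3*cos(pi/3 + 3) - 3*cos(1 + pi/3)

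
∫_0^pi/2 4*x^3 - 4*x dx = -1 + (-1 + pi/2)^2*(1 + pi/2)^2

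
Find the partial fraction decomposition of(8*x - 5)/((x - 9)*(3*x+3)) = 13/(30*(x + 1)) + 67/(30*(x - 9))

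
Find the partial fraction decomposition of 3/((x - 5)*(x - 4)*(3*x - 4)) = 27/(88*(3*x - 4)) - 3/(8*(x - 4)) + 3/(11*(x - 5))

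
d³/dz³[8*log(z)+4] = 16/z^3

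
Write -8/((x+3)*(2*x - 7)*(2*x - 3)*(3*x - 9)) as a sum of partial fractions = -8/(81*(2*x - 3)) - 8/(39*(2*x - 7)) + 4/(1053*(x + 3)) + 4/(27*(x - 3))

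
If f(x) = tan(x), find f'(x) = cos(x)^(-2)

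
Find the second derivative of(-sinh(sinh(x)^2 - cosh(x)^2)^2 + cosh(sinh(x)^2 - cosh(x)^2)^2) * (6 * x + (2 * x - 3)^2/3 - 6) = -8*sinh(1)^2/3 + 8*cosh(1)^2/3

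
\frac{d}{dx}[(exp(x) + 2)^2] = 2*exp(2*x) + 4*exp(x)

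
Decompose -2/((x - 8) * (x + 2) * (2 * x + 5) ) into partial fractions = -8/(21*(2*x + 5)) + 1/(5*(x + 2)) - 1/(105*(x - 8))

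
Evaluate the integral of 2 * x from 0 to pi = pi^2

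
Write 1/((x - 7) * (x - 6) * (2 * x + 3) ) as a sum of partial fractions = 4/(255*(2*x + 3)) - 1/(15*(x - 6)) + 1/(17*(x - 7))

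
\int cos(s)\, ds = sin(s) + C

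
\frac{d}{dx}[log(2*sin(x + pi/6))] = 1/tan(x + pi/6)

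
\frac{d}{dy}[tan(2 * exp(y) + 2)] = 2*exp(y)*tan(2*exp(y) + 2)^2 + 2*exp(y)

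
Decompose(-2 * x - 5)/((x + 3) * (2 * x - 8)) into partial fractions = -1/(14*(x + 3)) - 13/(14*(x - 4))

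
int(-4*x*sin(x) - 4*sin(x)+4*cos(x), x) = (4*x + 4)*cos(x) + C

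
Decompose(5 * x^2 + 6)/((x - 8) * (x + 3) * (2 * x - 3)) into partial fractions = -23/(39*(2*x - 3)) + 17/(33*(x + 3)) + 326/(143*(x - 8))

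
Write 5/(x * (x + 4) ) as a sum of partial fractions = -5/(4*(x + 4)) + 5/(4*x)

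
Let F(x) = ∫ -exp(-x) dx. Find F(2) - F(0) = -1 + exp(-2)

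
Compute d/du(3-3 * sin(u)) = -3*cos(u)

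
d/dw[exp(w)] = exp(w)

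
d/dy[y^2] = 2*y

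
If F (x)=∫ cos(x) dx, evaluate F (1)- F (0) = sin(1)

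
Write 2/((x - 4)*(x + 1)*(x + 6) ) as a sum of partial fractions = 1/(25*(x + 6)) - 2/(25*(x + 1)) + 1/(25*(x - 4))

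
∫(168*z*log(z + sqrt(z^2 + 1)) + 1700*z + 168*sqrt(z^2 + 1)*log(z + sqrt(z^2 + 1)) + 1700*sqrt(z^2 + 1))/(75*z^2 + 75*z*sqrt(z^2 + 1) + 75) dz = 4*(21*log(z + sqrt(z^2 + 1)) + 425)*log(z + sqrt(z^2 + 1))/75 + C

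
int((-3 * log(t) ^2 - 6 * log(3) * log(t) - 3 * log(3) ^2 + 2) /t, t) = (2 - log(3*t)^2)*log(3*t) + C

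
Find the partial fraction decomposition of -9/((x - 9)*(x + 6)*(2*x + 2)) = -3/(50*(x + 6)) + 9/(100*(x + 1)) - 3/(100*(x - 9))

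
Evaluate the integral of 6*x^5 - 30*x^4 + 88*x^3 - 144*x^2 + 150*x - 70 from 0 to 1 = -26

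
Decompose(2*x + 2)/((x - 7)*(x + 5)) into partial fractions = 2/(3*(x + 5)) + 4/(3*(x - 7))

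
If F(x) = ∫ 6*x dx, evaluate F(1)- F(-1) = 0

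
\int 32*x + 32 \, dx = 16*x^2 + 32*x + C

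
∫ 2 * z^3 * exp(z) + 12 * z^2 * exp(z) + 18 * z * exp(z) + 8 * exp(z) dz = 2*(z + 1)^3*exp(z) + C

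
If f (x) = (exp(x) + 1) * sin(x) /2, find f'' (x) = exp(x)*cos(x) - sin(x)/2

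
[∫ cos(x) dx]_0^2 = sin(2)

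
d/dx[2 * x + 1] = 2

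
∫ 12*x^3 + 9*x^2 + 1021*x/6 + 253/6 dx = 3*x^4 + 3*x^3 + 1021*x^2/12 + 253*x/6 + C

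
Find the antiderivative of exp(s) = exp(s) + C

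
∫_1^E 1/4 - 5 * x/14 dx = -5*exp(2)/28 - 1/14 + E/4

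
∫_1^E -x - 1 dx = -exp(2)/2 - E + 3/2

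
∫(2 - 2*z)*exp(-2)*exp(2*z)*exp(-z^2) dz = exp(-z^2 + 2*z - 2) + C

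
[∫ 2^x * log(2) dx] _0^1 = 1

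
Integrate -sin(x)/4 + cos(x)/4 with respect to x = sqrt(2)*sin(x + pi/4)/4 + C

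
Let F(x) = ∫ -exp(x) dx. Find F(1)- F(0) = 1 - E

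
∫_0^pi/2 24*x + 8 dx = 4 + (1 - 3*pi/2)*(-2*pi - 4)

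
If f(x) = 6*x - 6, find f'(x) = 6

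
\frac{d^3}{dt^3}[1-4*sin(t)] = 4*cos(t)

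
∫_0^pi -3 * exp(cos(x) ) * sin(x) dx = -3*E + 3*exp(-1)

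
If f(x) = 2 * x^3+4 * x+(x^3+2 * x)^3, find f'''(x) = 504*x^6 + 1260*x^4 + 720*x^2 + 60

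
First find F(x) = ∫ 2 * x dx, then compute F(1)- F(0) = 1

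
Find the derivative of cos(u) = -sin(u)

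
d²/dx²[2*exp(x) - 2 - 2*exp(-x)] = (2*exp(2*x) - 2)*exp(-x)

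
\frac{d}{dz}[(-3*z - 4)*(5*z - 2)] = -30*z - 14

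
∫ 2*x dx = x^2 + C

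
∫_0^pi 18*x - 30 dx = -25 + (5 - 3*pi)^2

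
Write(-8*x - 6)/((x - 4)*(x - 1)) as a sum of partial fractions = 14/(3*(x - 1)) - 38/(3*(x - 4))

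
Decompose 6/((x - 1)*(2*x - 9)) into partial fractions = 12/(7*(2*x - 9)) - 6/(7*(x - 1))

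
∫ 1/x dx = log(2*x) + C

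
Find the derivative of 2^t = 2^t*log(2)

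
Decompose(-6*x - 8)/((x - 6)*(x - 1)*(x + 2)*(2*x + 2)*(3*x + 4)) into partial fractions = 1/(24*(x + 2)) - 1/(14*(x + 1)) + 1/(30*(x - 1)) - 1/(280*(x - 6))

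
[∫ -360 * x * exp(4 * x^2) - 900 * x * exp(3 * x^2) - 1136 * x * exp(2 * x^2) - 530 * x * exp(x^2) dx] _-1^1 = 0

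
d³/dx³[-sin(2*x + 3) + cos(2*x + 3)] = 8*sin(2*x + 3) + 8*cos(2*x + 3)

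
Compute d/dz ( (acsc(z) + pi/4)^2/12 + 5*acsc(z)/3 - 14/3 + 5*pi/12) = (-4*acsc(z) - 40 - pi)/(24*z^2*sqrt(1 - 1/z^2))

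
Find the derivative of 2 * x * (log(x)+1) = 2*log(x) + 4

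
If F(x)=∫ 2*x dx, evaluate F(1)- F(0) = 1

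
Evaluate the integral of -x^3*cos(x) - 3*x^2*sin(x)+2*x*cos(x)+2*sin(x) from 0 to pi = 0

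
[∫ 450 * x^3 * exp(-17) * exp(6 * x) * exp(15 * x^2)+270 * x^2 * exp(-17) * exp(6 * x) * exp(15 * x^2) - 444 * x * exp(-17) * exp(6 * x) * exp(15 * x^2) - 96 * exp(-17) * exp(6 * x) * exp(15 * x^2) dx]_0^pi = 17*exp(-17) + (-17 + 6*pi + 15*pi^2)*exp(-17 + 6*pi + 15*pi^2)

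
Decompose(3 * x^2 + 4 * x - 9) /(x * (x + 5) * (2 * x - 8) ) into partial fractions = 23/(45*(x + 5)) + 55/(72*(x - 4)) + 9/(40*x)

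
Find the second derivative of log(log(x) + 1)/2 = (-log(x) - 2)/(2*x^2*log(x)^2 + 4*x^2*log(x) + 2*x^2)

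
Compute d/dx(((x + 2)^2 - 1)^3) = 6*x^5 + 60*x^4 + 228*x^3 + 408*x^2 + 342*x + 108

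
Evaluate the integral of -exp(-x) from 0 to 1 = -1 + exp(-1)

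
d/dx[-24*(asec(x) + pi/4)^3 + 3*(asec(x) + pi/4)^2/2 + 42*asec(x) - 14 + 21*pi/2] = (-288*asec(x)^2 - 144*pi*asec(x) + 12*asec(x) - 18*pi^2 + 3*pi + 168)/(4*x^2*sqrt(1 - 1/x^2))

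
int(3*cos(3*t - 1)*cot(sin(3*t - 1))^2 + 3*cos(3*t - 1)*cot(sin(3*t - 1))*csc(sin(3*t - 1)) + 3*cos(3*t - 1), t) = -cot(sin(3*t - 1)) - csc(sin(3*t - 1)) + C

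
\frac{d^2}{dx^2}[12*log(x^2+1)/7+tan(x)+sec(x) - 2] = (14*x^4*sin(x)/cos(x)^3 - 7*x^4/cos(x) + 14*x^4/cos(x)^3 + 28*x^2*sin(x)/cos(x)^3 - 24*x^2 - 14*x^2/cos(x) + 28*x^2/cos(x)^3 + 14*sin(x)/cos(x)^3 + 24 - 7/cos(x) + 14/cos(x)^3)/(7*x^4 + 14*x^2 + 7)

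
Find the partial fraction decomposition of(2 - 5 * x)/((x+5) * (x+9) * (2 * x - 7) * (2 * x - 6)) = -62/(425*(2*x - 7)) - 47/(2400*(x + 9)) + 27/(1088*(x + 5)) + 13/(192*(x - 3))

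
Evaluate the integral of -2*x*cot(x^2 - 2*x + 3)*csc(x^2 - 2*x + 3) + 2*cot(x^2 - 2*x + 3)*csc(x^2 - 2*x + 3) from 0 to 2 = 0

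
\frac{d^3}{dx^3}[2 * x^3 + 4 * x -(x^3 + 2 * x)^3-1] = -504*x^6 - 1260*x^4 - 720*x^2 - 36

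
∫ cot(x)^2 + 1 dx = -cot(x) + C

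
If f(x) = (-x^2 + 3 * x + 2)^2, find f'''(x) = 24*x - 36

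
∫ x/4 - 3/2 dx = x^2/8 - 3*x/2 + C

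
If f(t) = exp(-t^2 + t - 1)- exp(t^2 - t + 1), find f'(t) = (-2*t*exp(2*t^2 - 2*t + 2) - 2*t + exp(2*t^2 - 2*t + 2) + 1)*exp(-t^2 + t - 1)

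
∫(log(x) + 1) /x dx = (log(x) + 2)*log(x)/2 + C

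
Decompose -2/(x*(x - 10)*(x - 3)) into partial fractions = 2/(21*(x - 3)) - 1/(35*(x - 10)) - 1/(15*x)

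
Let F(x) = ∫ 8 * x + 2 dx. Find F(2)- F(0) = 20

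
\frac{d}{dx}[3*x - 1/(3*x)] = (9*x^2 + 1)/(3*x^2)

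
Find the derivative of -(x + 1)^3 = -3*x^2 - 6*x - 3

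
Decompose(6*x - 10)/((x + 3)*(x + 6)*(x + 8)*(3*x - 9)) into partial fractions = 29/(165*(x + 8)) - 23/(81*(x + 6)) + 14/(135*(x + 3)) + 4/(891*(x - 3))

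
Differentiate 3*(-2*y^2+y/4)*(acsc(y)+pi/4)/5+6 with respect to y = (-192*y^2*sqrt(1 - 1/y^2)*acsc(y) - 48*pi*y^2*sqrt(1 - 1/y^2) + 12*y*sqrt(1 - 1/y^2)*acsc(y) + 3*pi*y*sqrt(1 - 1/y^2) + 96*y - 12)/(80*y*sqrt(1 - 1/y^2))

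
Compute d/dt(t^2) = 2*t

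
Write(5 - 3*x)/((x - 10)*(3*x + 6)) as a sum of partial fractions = -11/(36*(x + 2)) - 25/(36*(x - 10))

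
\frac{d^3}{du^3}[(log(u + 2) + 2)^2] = (4*log(u + 2) + 2)/(u^3 + 6*u^2 + 12*u + 8)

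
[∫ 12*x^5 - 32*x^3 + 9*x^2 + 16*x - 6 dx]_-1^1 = -6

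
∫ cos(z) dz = sin(z) + C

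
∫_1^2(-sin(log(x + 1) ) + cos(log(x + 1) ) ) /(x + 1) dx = sqrt(2)*(-sin(log(2) + pi/4) + sin(pi/4 + log(3)))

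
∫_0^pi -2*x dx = -pi^2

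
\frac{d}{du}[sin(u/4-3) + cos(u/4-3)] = sqrt(2)*cos(u/4 - 3 + pi/4)/4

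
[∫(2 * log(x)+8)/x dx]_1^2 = -16 + (log(2) + 4)^2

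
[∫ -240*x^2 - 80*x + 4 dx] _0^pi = -80*pi^3 - 40*pi^2 + 4*pi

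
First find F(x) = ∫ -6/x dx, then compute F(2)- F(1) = -6*log(2)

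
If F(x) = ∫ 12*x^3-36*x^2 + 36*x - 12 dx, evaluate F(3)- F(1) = 48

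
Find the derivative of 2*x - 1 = 2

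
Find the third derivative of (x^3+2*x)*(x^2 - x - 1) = 60*x^2 - 24*x + 6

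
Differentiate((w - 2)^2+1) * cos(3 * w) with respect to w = -3*w^2*sin(3*w) + 12*w*sin(3*w) + 2*w*cos(3*w) - 15*sin(3*w) - 4*cos(3*w)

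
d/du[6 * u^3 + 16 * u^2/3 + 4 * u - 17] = 18*u^2 + 32*u/3 + 4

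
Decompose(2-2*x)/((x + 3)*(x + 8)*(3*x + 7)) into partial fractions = 30/(17*(3*x + 7)) + 18/(85*(x + 8)) - 4/(5*(x + 3))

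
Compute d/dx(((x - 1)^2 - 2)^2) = 4*x^3 - 12*x^2 + 4*x + 4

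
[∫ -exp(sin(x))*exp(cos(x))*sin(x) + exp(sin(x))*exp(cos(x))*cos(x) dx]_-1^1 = -exp(-sin(1) + cos(1)) + exp(cos(1) + sin(1))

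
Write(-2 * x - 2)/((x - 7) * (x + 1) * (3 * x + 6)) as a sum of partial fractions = 2/(27*(x + 2)) - 2/(27*(x - 7))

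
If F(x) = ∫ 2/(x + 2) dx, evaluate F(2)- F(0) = -log(12) + log(48)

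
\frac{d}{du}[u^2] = 2*u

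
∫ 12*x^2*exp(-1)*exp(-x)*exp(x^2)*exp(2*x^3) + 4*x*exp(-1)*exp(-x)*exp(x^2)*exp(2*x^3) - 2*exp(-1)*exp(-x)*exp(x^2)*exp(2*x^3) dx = 2*exp(2*x^3 + x^2 - x - 1) + C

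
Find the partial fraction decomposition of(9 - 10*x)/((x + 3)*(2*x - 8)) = -39/(14*(x + 3)) - 31/(14*(x - 4))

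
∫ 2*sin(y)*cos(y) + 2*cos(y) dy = (sin(y) + 1)^2 + C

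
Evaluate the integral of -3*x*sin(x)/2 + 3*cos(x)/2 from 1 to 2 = 3*cos(2) - 3*cos(1)/2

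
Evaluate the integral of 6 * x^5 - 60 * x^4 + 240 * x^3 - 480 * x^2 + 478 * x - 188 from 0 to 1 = -60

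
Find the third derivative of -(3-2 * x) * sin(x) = -2*x*cos(x) - 6*sin(x) + 3*cos(x)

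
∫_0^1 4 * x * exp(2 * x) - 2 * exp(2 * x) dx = 2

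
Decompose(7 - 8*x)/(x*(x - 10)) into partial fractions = -73/(10*(x - 10)) - 7/(10*x)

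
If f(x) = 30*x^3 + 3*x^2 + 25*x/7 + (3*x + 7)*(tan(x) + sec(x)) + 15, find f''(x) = 6*x*sin(x)/cos(x)^3 + 180*x - 3*x/cos(x) + 6*x/cos(x)^3 + 6*sin(x)/cos(x)^2 + 14*sin(x)/cos(x)^3 + 6 - 7/cos(x) + 6/cos(x)^2 + 14/cos(x)^3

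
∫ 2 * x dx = x^2 + C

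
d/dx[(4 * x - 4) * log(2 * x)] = (4*x*log(x) + 4*x*log(2) + 4*x - 4)/x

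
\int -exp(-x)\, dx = exp(-x) + C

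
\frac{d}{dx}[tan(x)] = cos(x)^(-2)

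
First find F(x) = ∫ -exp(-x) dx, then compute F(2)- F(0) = -1 + exp(-2)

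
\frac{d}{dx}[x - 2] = 1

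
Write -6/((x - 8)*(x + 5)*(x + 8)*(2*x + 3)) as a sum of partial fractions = 48/(1729*(2*x + 3)) + 1/(104*(x + 8)) - 2/(91*(x + 5)) - 3/(1976*(x - 8))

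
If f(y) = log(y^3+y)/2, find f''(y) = (-3*y^4 - 1)/(2*y^6 + 4*y^4 + 2*y^2)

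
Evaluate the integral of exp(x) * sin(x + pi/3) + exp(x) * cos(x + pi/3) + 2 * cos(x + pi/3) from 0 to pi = -sqrt(3)*(2 + exp(pi))/2 - 3*sqrt(3)/2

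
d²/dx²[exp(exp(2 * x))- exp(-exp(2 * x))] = (-4*exp(4*x) + 4*exp(2*x) + 4*exp(2*x + 2*exp(2*x)) + 4*exp(4*x + 2*exp(2*x)))*exp(-exp(2*x))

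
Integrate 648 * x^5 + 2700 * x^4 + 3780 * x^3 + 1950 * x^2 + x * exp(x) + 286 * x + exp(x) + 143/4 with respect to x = x*(432*x^5 + 2160*x^4 + 3780*x^3 + 2600*x^2 + 572*x + 4*exp(x) + 143)/4 + C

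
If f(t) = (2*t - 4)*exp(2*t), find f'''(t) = 16*t*exp(2*t) - 8*exp(2*t)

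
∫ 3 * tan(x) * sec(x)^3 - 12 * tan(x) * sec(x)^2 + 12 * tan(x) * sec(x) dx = (sec(x) - 2)^3 + C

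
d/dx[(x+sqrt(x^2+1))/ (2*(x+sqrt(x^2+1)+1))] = (x + sqrt(x^2 + 1))/(4*x^3 + 4*x^2*sqrt(x^2 + 1) + 4*x^2 + 4*x*sqrt(x^2 + 1) + 4*x + 4*sqrt(x^2 + 1) + 4)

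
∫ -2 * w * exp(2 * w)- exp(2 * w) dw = -w*exp(2*w) + C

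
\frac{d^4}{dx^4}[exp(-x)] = exp(-x)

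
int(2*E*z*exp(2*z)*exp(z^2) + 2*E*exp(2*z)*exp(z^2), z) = exp((z + 1)^2) + C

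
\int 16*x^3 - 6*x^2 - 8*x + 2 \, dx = 4*x^4 - 2*x^3 - 4*x^2 + 2*x + C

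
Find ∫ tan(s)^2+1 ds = tan(s) + C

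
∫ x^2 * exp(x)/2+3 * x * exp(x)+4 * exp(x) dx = (x + 2)^2*exp(x)/2 + C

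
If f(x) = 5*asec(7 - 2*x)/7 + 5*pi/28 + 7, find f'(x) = -10/(28*x^2*sqrt(1 - 1/(4*x^2 - 28*x + 49)) - 196*x*sqrt(1 - 1/(4*x^2 - 28*x + 49)) + 343*sqrt(1 - 1/(4*x^2 - 28*x + 49)))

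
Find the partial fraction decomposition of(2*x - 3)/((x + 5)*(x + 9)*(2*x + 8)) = -21/(40*(x + 9)) + 13/(8*(x + 5)) - 11/(10*(x + 4))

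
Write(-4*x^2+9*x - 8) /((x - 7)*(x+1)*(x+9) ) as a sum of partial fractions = -413/(128*(x + 9)) + 21/(64*(x + 1)) - 141/(128*(x - 7))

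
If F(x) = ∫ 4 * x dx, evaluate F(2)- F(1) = 6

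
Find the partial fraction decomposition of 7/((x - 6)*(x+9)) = -7/(15*(x + 9)) + 7/(15*(x - 6))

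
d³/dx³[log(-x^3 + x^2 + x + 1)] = (6*x^6 - 12*x^5 + 18*x^4 + 44*x^3 - 42*x^2 + 10)/(x^9 - 3*x^8 + 2*x^6 + 6*x^5 - 4*x^3 - 6*x^2 - 3*x - 1)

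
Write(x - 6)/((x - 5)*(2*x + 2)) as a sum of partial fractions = 7/(12*(x + 1)) - 1/(12*(x - 5))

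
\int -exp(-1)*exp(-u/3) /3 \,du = exp(-u/3 - 1) + C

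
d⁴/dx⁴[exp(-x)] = exp(-x)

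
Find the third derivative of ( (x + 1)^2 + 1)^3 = 120*x^3 + 360*x^2 + 432*x + 192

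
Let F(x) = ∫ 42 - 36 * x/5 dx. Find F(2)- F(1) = 156/5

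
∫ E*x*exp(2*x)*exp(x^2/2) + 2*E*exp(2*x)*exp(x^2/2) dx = exp((x + 2)^2/2 - 1) + C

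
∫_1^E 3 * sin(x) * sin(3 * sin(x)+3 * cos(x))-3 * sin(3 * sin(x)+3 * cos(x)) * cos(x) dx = cos(3*cos(E) + 3*sin(E)) - cos(3*cos(1) + 3*sin(1))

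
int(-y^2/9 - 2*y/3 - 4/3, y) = -y^3/27 - y^2/3 - 4*y/3 + C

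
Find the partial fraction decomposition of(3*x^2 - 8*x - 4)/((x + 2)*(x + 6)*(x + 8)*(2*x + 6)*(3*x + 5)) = 1431/(1976*(3*x + 5)) + 21/(190*(x + 8)) - 19/(78*(x + 6)) + 47/(120*(x + 3)) - 1/(2*(x + 2))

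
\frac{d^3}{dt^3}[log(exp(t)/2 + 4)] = (-8*exp(2*t) + 64*exp(t))/(exp(3*t) + 24*exp(2*t) + 192*exp(t) + 512)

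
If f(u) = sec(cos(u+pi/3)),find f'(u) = -sin(u + pi/3)*tan(cos(u + pi/3))*sec(cos(u + pi/3))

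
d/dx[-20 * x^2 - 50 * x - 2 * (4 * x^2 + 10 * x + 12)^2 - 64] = -128*x^3 - 480*x^2 - 824*x - 530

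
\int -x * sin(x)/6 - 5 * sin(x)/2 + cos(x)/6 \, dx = (x + 15)*cos(x)/6 + C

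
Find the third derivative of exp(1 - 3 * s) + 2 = -27*exp(1 - 3*s)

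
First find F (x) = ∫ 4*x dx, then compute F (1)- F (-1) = 0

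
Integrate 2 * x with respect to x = x^2 + C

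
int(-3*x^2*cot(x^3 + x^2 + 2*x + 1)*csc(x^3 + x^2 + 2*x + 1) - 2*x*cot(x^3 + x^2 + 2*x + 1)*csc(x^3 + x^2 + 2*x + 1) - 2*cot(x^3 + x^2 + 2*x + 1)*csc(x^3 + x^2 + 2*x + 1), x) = csc(x^3 + x^2 + 2*x + 1) + C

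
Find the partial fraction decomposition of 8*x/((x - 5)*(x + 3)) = 3/(x + 3) + 5/(x - 5)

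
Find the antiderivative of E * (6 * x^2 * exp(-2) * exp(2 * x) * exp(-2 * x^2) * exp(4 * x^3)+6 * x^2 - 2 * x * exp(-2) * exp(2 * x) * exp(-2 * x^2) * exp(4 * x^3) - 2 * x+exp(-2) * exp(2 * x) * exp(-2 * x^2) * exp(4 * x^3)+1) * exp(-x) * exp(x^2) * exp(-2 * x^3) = 2*sinh(2*x^3 - x^2 + x - 1) + C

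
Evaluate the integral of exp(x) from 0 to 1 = -1 + E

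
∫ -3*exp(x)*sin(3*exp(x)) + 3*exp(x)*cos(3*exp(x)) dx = sqrt(2)*sin(3*exp(x) + pi/4) + C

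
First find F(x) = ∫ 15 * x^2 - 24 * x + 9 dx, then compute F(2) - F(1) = 8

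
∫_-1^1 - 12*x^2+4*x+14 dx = 20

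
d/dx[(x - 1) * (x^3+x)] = 4*x^3 - 3*x^2 + 2*x - 1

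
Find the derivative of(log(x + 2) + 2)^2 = (2*log(x + 2) + 4)/(x + 2)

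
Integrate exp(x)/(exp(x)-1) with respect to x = log(3*exp(x) - 3) + C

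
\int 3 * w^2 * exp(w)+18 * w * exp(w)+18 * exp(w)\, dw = 3*((w + 2)^2 - 2)*exp(w) + C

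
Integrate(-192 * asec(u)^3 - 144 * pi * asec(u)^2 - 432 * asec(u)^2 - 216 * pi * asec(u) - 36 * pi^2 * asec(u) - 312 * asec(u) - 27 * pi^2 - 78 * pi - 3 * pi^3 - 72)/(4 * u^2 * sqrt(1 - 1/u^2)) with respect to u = -3*(4*asec(u) + pi)^2/4 - 3*((4*asec(u) + pi)^2 + 24*asec(u) + 6*pi)^2/64 - 18*asec(u) + C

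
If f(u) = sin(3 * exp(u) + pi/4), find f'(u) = 3*exp(u)*cos(3*exp(u) + pi/4)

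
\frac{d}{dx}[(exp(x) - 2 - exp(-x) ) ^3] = (3*exp(6*x) - 12*exp(5*x) + 9*exp(4*x) + 9*exp(2*x) + 12*exp(x) + 3)*exp(-3*x)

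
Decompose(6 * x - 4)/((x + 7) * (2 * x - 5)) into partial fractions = 22/(19*(2*x - 5)) + 46/(19*(x + 7))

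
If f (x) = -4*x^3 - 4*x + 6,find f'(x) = -12*x^2 - 4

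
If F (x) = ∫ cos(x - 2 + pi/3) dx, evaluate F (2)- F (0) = -cos(pi/6 + 2) + sqrt(3)/2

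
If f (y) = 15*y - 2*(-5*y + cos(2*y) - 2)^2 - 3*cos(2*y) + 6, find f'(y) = -40*y*sin(2*y) - 100*y - 10*sin(2*y) + 4*sin(4*y) + 20*cos(2*y) - 25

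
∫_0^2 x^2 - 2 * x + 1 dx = 2/3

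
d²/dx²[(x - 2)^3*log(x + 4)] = (6*x^3*log(x + 4) + 5*x^3 + 36*x^2*log(x + 4) + 6*x^2 - 84*x - 192*log(x + 4) + 104)/(x^2 + 8*x + 16)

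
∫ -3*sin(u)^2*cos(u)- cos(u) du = -sin(u)^3 - sin(u) + C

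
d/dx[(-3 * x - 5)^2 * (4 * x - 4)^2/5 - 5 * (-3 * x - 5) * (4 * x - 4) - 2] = 576*x^3/5 + 576*x^2/5 - 232*x/5 - 24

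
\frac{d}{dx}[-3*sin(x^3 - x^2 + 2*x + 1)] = 3*(-3*x^2 + 2*x - 2)*cos(x^3 - x^2 + 2*x + 1)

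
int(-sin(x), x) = cos(x) + C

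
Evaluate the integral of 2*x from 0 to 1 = 1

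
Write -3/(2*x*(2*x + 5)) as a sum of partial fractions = 3/(5*(2*x + 5)) - 3/(10*x)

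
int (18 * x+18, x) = 9*x^2 + 18*x + C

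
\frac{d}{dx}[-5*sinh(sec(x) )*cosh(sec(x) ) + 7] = -5*sin(x)*cosh(2/cos(x))/cos(x)^2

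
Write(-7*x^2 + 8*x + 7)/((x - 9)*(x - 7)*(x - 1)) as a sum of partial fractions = 1/(6*(x - 1)) + 70/(3*(x - 7)) - 61/(2*(x - 9))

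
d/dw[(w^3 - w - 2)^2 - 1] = 6*w^5 - 8*w^3 - 12*w^2 + 2*w + 4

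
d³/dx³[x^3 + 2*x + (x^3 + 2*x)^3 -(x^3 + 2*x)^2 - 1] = 504*x^6 + 1260*x^4 - 120*x^3 + 720*x^2 - 96*x + 54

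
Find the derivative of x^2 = 2*x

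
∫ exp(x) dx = exp(x) + C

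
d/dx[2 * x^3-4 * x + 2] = 6*x^2 - 4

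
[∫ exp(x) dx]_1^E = -E + exp(E)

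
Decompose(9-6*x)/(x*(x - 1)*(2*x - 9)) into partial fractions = -8/(7*(2*x - 9)) - 3/(7*(x - 1)) + 1/x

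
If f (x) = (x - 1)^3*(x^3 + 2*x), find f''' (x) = 120*x^3 - 180*x^2 + 120*x - 42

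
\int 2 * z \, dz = z^2 + C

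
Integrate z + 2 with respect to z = z^2/2 + 2*z + C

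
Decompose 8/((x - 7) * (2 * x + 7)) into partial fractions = -16/(21*(2*x + 7)) + 8/(21*(x - 7))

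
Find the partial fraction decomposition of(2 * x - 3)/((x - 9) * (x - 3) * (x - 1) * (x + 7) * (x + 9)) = -7/(1440*(x + 9)) + 17/(2560*(x + 7)) - 1/(1280*(x - 1)) - 1/(480*(x - 3)) + 5/(4608*(x - 9))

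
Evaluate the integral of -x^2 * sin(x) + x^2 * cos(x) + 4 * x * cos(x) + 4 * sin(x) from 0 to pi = -pi^2 - 2*pi + 4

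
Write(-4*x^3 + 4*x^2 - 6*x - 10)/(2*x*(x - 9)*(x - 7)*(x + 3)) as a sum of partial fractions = -19/(90*(x + 3)) + 307/(70*(x - 7)) - 166/(27*(x - 9)) - 5/(189*x)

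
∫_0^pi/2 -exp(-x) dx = -1 + exp(-pi/2)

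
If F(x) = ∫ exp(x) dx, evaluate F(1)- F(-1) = E - exp(-1)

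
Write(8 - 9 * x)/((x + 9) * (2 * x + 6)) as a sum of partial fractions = -89/(12*(x + 9)) + 35/(12*(x + 3))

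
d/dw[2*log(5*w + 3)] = 10/(5*w + 3)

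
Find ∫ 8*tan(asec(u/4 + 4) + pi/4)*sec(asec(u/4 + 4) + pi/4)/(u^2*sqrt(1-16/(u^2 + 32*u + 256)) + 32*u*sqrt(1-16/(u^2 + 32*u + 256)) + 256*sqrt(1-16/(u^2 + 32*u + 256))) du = 2*sec(asec(u/4 + 4) + pi/4) + C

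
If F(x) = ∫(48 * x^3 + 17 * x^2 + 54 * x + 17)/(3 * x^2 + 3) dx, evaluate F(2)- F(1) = -log(2) + log(5) + 89/3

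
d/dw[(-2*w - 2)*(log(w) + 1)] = (-2*w*log(w) - 4*w - 2)/w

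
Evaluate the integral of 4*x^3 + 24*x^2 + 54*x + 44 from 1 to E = -110 + (1 + (2 + E)^2)*(2 + (2 + E)^2)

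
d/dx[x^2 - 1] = 2*x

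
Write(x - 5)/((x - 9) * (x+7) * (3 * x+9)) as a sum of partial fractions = -1/(16*(x + 7)) + 1/(18*(x + 3)) + 1/(144*(x - 9))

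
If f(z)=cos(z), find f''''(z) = cos(z)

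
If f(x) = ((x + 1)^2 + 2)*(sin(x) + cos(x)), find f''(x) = -x^2*sin(x) - x^2*cos(x) - 6*x*sin(x) + 2*x*cos(x) - 5*sin(x) + 3*cos(x)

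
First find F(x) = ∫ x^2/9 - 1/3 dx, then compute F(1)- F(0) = -8/27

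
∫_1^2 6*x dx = 9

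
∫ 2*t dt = t^2 + C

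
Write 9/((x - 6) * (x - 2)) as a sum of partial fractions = -9/(4*(x - 2)) + 9/(4*(x - 6))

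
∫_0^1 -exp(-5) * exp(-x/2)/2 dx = -exp(-5) + exp(-11/2)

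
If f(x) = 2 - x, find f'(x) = -1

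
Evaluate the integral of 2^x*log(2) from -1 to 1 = 3/2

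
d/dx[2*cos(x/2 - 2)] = -sin(x/2 - 2)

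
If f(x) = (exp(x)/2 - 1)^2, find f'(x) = exp(2*x)/2 - exp(x)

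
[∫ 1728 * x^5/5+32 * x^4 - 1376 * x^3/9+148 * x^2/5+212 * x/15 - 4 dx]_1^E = -1742/45 - 4*E + 2*exp(2)/3 + 12*exp(3) + 8*(-2*E + exp(2)/3 + 6*exp(3))^2/5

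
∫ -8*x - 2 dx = -4*x^2 - 2*x + C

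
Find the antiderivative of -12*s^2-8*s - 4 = -4*s^3 - 4*s^2 - 4*s + C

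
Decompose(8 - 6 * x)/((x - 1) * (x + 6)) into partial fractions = -44/(7*(x + 6)) + 2/(7*(x - 1))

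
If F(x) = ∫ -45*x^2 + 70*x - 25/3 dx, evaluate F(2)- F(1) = -25/3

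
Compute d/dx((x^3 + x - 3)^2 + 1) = 6*x^5 + 8*x^3 - 18*x^2 + 2*x - 6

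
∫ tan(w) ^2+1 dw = tan(w) + C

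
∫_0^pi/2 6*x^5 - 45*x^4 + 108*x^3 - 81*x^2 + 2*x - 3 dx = (-3*pi/2 + pi^2/4)^3 - 3*pi/2 + pi^2/4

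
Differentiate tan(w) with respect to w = cos(w)^(-2)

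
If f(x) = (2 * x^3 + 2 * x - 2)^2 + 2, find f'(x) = 24*x^5 + 32*x^3 - 24*x^2 + 8*x - 8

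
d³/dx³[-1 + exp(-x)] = -exp(-x)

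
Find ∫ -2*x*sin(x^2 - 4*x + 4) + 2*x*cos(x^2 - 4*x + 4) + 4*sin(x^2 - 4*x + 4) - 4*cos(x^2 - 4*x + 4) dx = sin((x - 2)^2) + cos((x - 2)^2) + C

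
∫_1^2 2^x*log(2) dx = 2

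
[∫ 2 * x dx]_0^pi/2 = pi^2/4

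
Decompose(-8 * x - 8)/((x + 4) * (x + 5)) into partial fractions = -32/(x + 5) + 24/(x + 4)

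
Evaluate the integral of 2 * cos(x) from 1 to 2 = -2*sin(1) + 2*sin(2)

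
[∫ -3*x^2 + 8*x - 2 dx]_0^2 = 4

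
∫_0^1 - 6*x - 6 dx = -9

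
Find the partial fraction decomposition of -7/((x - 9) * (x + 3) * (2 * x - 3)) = 28/(135*(2*x - 3)) - 7/(108*(x + 3)) - 7/(180*(x - 9))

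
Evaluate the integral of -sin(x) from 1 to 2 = -cos(1) + cos(2)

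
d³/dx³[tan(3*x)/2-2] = 81*tan(3*x)^4 + 108*tan(3*x)^2 + 27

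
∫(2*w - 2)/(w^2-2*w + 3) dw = log((w - 1)^2 + 2) + C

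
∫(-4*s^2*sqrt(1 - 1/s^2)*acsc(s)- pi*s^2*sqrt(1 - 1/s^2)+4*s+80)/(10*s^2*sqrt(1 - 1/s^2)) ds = -(s + 20)*(4*acsc(s) + pi)/10 + C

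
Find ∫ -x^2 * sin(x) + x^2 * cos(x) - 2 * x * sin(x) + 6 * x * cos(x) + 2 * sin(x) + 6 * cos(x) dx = sqrt(2)*((x + 2)^2 - 2)*sin(x + pi/4) + C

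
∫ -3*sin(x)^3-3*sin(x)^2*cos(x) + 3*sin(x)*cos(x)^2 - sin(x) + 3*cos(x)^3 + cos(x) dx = sqrt(2)*(5*sin(x + pi/4) - cos(3*x + pi/4))/2 + C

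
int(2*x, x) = x^2 + C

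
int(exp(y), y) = exp(y) + C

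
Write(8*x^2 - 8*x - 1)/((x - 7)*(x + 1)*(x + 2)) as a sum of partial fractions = 47/(9*(x + 2)) - 15/(8*(x + 1)) + 335/(72*(x - 7))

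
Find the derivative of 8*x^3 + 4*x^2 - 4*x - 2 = 24*x^2 + 8*x - 4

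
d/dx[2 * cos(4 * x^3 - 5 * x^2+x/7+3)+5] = 2*(-12*x^2 + 10*x - 1/7)*sin(4*x^3 - 5*x^2 + x/7 + 3)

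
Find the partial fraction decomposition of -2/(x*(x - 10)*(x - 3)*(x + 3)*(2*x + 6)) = 5/(2028*(x + 3)) + 1/(234*(x + 3)^2) + 1/(756*(x - 3)) - 1/(11830*(x - 10)) - 1/(270*x)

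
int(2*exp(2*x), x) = exp(2*x) + C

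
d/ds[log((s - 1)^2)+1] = 2/(s - 1)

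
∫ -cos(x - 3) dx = -sin(x - 3) + C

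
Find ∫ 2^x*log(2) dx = 2^x + C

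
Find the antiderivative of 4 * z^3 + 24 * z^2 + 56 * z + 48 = z^4 + 8*z^3 + 28*z^2 + 48*z + C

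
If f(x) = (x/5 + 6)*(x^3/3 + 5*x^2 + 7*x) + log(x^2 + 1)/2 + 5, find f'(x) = (4*x^5 + 135*x^4 + 946*x^3 + 765*x^2 + 957*x + 630)/(15*x^2 + 15)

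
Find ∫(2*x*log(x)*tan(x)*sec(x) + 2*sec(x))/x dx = 2*log(x)*sec(x) + C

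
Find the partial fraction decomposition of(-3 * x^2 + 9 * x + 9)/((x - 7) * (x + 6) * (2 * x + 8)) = -153/(52*(x + 6)) + 75/(44*(x + 4)) - 75/(286*(x - 7))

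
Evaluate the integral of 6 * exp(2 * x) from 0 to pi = -3 + 3*exp(2*pi)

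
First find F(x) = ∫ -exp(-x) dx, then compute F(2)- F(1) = -exp(-1) + exp(-2)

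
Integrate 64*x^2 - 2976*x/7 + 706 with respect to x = 64*x^3/3 - 1488*x^2/7 + 706*x + C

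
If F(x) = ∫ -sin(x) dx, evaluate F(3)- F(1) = cos(3) - cos(1)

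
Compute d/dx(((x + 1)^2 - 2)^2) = 4*x^3 + 12*x^2 + 4*x - 4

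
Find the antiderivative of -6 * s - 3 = -3*s^2 - 3*s + C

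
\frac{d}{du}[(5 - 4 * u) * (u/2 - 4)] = 37/2 - 4*u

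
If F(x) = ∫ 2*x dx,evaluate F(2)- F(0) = 4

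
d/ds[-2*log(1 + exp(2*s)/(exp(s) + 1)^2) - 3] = -4*exp(2*s)/(2*exp(3*s) + 4*exp(2*s) + 3*exp(s) + 1)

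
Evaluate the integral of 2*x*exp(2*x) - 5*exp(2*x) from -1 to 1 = -2*exp(2) + 4*exp(-2)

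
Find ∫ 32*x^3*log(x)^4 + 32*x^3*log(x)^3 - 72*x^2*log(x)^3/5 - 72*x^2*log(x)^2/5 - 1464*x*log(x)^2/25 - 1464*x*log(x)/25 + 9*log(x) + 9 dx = x*(200*x^3*log(x)^3 - 120*x^2*log(x)^2 - 732*x*log(x) + 225)*log(x)/25 + C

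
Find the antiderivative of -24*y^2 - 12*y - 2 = -8*y^3 - 6*y^2 - 2*y + C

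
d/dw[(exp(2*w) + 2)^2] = 4*exp(4*w) + 8*exp(2*w)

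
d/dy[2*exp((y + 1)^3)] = 6*y^2*exp(y^3 + 3*y^2 + 3*y + 1) + 12*y*exp(y^3 + 3*y^2 + 3*y + 1) + 6*exp(y^3 + 3*y^2 + 3*y + 1)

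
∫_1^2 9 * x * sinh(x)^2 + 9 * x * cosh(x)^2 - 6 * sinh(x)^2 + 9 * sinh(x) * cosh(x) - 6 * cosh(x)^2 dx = -3*sinh(2)/2 + 6*sinh(4)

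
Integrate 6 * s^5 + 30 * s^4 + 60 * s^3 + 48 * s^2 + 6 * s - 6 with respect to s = s^6 + 6*s^5 + 15*s^4 + 16*s^3 + 3*s^2 - 6*s + C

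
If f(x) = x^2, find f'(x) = 2*x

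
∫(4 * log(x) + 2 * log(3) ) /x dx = 2*log(x)*log(3*x) + C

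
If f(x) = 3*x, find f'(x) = 3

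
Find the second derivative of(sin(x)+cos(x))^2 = -4*sin(2*x)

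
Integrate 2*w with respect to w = w^2 + C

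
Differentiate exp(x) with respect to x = exp(x)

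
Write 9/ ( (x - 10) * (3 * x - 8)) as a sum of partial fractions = -27/(22*(3*x - 8)) + 9/(22*(x - 10))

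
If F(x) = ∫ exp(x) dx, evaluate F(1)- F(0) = -1 + E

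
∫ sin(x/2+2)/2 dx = -cos(x/2 + 2) + C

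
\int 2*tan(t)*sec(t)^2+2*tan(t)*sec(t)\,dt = (sec(t) + 1)^2 + C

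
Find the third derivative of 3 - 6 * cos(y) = -6*sin(y)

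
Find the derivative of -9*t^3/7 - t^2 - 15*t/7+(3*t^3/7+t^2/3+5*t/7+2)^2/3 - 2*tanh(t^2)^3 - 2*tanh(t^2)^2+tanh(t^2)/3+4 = 18*t^5/49 + 10*t^4/21 + 1276*t^3/1323 - 5*t^2/3 + 12*t*tanh(t^2)^4 + 8*t*tanh(t^2)^3 - 38*t*tanh(t^2)^2/3 - 8*t*tanh(t^2) - 46*t/441 - 25/21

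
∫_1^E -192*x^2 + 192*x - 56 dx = (2 - 4*E)^3 - 8*E + 16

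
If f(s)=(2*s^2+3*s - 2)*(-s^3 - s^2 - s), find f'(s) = -10*s^4 - 20*s^3 - 9*s^2 - 2*s + 2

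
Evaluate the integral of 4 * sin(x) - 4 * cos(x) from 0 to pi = 8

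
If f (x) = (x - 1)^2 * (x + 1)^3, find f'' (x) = 20*x^3 + 12*x^2 - 12*x - 4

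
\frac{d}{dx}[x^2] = 2*x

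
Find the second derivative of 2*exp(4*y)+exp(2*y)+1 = 32*exp(4*y) + 4*exp(2*y)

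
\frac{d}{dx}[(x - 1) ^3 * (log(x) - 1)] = (3*x^3*log(x) - 2*x^3 - 6*x^2*log(x) + 3*x^2 + 3*x*log(x) - 1)/x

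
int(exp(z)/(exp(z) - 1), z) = log(exp(z) - 1) + C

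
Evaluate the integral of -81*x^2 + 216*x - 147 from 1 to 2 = -12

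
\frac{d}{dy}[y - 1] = 1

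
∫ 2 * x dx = x^2 + C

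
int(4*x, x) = 2*x^2 + C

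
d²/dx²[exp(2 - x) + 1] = exp(2 - x)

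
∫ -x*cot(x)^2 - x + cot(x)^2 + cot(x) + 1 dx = (x - 1)*cot(x) + C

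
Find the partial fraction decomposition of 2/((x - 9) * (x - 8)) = -2/(x - 8) + 2/(x - 9)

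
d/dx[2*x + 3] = 2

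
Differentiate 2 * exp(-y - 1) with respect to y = -2*exp(-y - 1)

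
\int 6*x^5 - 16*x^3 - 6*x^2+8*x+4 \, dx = x^6 - 4*x^4 - 2*x^3 + 4*x^2 + 4*x + C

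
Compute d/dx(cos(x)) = -sin(x)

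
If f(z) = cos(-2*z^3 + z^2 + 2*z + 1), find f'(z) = 2*(3*z^2 - z - 1)*sin(-2*z^3 + z^2 + 2*z + 1)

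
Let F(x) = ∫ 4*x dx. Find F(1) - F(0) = 2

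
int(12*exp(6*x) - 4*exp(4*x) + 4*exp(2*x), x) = (2*exp(4*x) - exp(2*x) + 2)*exp(2*x) + C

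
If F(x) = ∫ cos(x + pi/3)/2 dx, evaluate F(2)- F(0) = -sqrt(3)/4 + sin(pi/3 + 2)/2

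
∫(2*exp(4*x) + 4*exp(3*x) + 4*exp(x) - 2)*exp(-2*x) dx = ((exp(x) + 2)*exp(x) - 1)^2*exp(-2*x) + C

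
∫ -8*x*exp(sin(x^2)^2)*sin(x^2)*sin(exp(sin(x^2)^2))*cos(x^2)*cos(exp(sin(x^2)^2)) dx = cos(exp(sin(x^2)^2))^2 + C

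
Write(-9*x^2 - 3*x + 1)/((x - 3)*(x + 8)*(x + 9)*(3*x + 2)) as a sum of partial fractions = 27/(6050*(3*x + 2)) + 701/(300*(x + 9)) - 551/(242*(x + 8)) - 89/(1452*(x - 3))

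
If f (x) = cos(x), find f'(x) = -sin(x)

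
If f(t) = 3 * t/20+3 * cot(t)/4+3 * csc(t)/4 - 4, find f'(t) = -3*cot(t)^2/4 - 3*cot(t)*csc(t)/4 - 3/5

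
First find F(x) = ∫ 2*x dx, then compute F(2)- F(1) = 3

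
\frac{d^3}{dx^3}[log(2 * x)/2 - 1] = x^(-3)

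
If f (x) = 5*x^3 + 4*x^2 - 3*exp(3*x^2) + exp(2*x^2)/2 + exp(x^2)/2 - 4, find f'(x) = 15*x^2 - 18*x*exp(3*x^2) + 2*x*exp(2*x^2) + x*exp(x^2) + 8*x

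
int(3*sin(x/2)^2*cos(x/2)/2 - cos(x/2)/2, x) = -sin(x/2)*cos(x/2)^2 + C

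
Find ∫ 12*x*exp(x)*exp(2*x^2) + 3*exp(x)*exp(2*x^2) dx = 3*exp(x*(2*x + 1)) + C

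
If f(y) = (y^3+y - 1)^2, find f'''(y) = 120*y^3 + 48*y - 12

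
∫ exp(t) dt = exp(t) + C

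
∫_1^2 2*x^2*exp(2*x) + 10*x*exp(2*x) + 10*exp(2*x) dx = -8*exp(2) + 15*exp(4)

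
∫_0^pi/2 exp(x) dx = -1 + exp(pi/2)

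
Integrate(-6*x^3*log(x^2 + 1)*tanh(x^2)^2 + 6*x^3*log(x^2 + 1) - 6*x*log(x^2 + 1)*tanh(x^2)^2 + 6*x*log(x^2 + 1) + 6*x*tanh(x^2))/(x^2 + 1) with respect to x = 3*log(x^2 + 1)*tanh(x^2) + C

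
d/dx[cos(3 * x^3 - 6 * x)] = 3*(2 - 3*x^2)*sin(3*x*(x^2 - 2))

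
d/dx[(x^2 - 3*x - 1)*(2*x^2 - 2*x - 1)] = 8*x^3 - 24*x^2 + 6*x + 5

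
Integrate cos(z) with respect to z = sin(z) + C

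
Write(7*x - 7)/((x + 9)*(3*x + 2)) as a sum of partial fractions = -7/(5*(3*x + 2)) + 14/(5*(x + 9))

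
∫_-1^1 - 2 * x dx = 0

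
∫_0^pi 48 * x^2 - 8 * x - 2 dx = -4*pi^2 - 2*pi + 16*pi^3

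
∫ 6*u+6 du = 3*u^2 + 6*u + C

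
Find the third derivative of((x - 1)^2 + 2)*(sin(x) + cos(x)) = x^2*sin(x) - x^2*cos(x) - 8*x*sin(x) - 4*x*cos(x) + 3*sin(x) + 9*cos(x)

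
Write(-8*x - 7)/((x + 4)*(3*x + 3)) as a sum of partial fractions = -25/(9*(x + 4)) + 1/(9*(x + 1))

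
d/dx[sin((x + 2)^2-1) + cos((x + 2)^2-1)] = -2*x*sin(x^2 + 4*x + 3) + 2*x*cos(x^2 + 4*x + 3) - 4*sin(x^2 + 4*x + 3) + 4*cos(x^2 + 4*x + 3)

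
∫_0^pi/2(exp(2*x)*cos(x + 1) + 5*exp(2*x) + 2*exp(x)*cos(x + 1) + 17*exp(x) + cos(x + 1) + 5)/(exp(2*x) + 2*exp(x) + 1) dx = -7/2 - sin(1) + cos(1) + 7*exp(pi/2)/(1 + exp(pi/2)) + 5*pi/2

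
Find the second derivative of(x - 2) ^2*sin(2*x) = -4*x^2*sin(2*x) + 16*x*sin(2*x) + 8*x*cos(2*x) - 14*sin(2*x) - 16*cos(2*x)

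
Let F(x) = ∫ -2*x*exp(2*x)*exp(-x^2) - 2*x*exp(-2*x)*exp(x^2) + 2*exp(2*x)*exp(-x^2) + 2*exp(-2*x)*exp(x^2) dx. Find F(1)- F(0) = E - exp(-1)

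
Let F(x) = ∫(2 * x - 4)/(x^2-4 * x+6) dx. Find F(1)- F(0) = -log(6) + log(3)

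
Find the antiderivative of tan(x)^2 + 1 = tan(x) + C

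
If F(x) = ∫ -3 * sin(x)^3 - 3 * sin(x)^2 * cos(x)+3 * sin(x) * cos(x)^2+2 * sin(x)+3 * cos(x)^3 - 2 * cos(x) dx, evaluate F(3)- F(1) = -(cos(1) + sin(1))^3 + (cos(3) + sin(3))^3 - 2*sin(3) + 2*cos(1) + 2*sin(1) - 2*cos(3)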